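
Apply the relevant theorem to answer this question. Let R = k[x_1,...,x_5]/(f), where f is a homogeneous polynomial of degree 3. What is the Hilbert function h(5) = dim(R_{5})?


For R = k[x_1,...,x_n]/(f) with f homogeneous of degree e:
The Hilbert series is (1 - t^e)/(1 - t)^n.
So h(d) = C(d+n-1, n-1) - C(d-e+n-1, n-1) for d >= e.
With n=5, e=3, d=5:
C(5+5-1, 5-1) = C(9, 4) = 126
C(5-3+5-1, 5-1) = C(6, 4) = 15
h(5) = 126 - 15 = 111

111


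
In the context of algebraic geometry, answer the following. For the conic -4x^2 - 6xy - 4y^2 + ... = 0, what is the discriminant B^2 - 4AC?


The discriminant of a conic Ax^2 + Bxy + Cy^2 + ... = 0 is B^2 - 4AC.
B^2 = (-6)^2 = 36
4AC = 4*(-4)*(-4) = 64
Discriminant = 36 - 64 = -28

-28


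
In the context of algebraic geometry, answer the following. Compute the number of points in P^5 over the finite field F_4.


P^5(F_4) has (q^(n+1) - 1)/(q - 1) points.
= 4^5 + 4^4 + 4^3 + 4^2 + 4^1 + 4^0
= 1024 + 256 + 64 + 16 + 4 + 1
= 1365

1365


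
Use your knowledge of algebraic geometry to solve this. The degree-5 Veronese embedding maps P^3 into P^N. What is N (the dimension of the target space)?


The Veronese embedding v_d: P^n -> P^N maps each point to all
degree-d monomials in n+1 homogeneous coordinates.
N = C(n+d, d) - 1
N = C(3+5, 5) - 1
N = C(8, 5) - 1
C(8, 5) = 56
N = 56 - 1 = 55

55


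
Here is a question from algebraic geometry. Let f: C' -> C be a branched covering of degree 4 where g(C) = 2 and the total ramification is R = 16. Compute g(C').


Riemann-Hurwitz formula: 2g' - 2 = d(2g - 2) + R
Given: d = 4, g = 2, R = 16
2g' - 2 = 4*(2*2 - 2) + 16
2g' - 2 = 4*2 + 16
2g' - 2 = 8 + 16 = 24
2g' = 26
g' = 13

13


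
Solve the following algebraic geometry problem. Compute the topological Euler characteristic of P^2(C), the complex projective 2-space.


The complex projective space P^2 has one cell in each even real dimension 0, 2, ..., 4.
The cohomology groups are H^{2k}(P^2) = Z for k = 0,...,2, and 0 otherwise.
Euler characteristic = sum of Betti numbers = 1 per even-dimensional cohomology group.
chi(P^2) = 2 + 1 = 3

3


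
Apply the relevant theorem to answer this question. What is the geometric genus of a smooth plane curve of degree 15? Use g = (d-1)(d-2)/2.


Using the genus formula for smooth plane curves:
g = (d-1)(d-2)/2
g = (15-1)(15-2)/2
g = 14*13/2
g = 182/2 = 91

91


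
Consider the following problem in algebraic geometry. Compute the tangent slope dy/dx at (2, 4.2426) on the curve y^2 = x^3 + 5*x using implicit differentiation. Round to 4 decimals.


Using implicit differentiation of y^2 = x^3 + 5*x:
2y * dy/dx = 3x^2 + 5
dy/dx = (3x^2 + 5)/(2y)
Numerator: 3*2^2 + 5 = 17
Denominator: 2*4.2426 = 8.4852
dy/dx = 17/8.4852 = 2.0035

2.0035


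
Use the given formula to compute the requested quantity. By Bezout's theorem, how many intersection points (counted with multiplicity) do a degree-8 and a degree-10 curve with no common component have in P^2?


Bezout's theorem states the intersection count equals the product of degrees.
Intersection count = 8 * 10 = 80

80


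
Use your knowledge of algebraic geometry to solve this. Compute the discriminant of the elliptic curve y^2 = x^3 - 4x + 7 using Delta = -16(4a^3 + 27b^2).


Compute each component:
4a^3 = 4*(-4)^3 = 4*(-64) = -256
27b^2 = 27*7^2 = 27*49 = 1323
4a^3 + 27b^2 = -256 + 1323 = 1067
Delta = -16*1067 = -17072

-17072


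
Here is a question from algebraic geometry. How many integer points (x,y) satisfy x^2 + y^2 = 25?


Systematically check integer values of x where x^2 <= 25.
For each valid x, check if 25 - x^2 is a perfect square.
x=0: 25 - 0 = 25, sqrt = 5 (valid)
x=3: 25 - 9 = 16, sqrt = 4 (valid)
x=4: 25 - 16 = 9, sqrt = 3 (valid)
x=5: 25 - 25 = 0, sqrt = 0 (valid)
Total integer solutions found: 12

12


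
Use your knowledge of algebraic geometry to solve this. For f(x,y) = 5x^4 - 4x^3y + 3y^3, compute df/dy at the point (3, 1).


df/dy = (-4)*x^3 + 3*3*y^2
At (3,1): (-4)*3^3 + 3*3*1^2
= -108 + 9
= -99

-99


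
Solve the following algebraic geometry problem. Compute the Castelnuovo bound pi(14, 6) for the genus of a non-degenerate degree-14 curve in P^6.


Castelnuovo's bound: write d - 1 = m(r-1) + epsilon with 0 <= epsilon < r-1.
d - 1 = 14 - 1 = 13
r - 1 = 6 - 1 = 5
13 = 2*5 + 3, so m = 2, epsilon = 3
pi(d, r) = m(m-1)(r-1)/2 + m*epsilon
= 2*1*5/2 + 2*3
= 10/2 + 6
= 5 + 6 = 11

11


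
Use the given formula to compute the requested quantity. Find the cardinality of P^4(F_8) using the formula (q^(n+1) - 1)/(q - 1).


P^4(F_8) has (q^(n+1) - 1)/(q - 1) points.
= 8^4 + 8^3 + 8^2 + 8^1 + 8^0
= 4096 + 512 + 64 + 8 + 1
= 4681

4681


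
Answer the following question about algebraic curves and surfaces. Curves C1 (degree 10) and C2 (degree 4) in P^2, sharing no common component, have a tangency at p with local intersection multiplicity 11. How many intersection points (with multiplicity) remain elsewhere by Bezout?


By Bezout's theorem, the total intersection number is d1 * d2.
Total = 10 * 4 = 40
Intersection multiplicity at p = 11
Remaining intersections = 40 - 11 = 29

29


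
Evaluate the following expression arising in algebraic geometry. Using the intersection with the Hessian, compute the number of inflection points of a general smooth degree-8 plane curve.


For a general smooth plane curve C of degree d, the inflection points are
the intersection of C with its Hessian curve, which has degree 3(d-2).
By Bezout, the total intersection number is d * 3(d-2) = 8 * 18 = 144.
For a general curve every flex is ordinary, so each contributes
multiplicity 1 to C·Hess(C), and the number of distinct inflection
points is 3d(d-2).
Inflection points = 3*8*(8-2) = 3*8*6 = 144

144


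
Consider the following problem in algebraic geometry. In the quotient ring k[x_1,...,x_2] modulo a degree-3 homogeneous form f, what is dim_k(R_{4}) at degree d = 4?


For R = k[x_1,...,x_n]/(f) with f homogeneous of degree e:
The Hilbert series is (1 - t^e)/(1 - t)^n.
So h(d) = C(d+n-1, n-1) - C(d-e+n-1, n-1) for d >= e.
With n=2, e=3, d=4:
C(4+2-1, 2-1) = C(5, 1) = 5
C(4-3+2-1, 2-1) = C(2, 1) = 2
h(4) = 5 - 2 = 3

3


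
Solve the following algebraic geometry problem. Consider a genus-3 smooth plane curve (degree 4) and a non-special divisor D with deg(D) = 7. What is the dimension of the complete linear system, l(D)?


First, compute the genus of a smooth plane curve of degree 4:
g = (d-1)(d-2)/2 = (4-1)(4-2)/2 = 3
For a non-special divisor D (i.e., h^1(D) = 0), Riemann-Roch gives:
l(D) = deg(D) - g + 1
Since deg(D) = 7 >= 2g - 1 = 5, D is non-special.
l(D) = 7 - 3 + 1 = 5

5


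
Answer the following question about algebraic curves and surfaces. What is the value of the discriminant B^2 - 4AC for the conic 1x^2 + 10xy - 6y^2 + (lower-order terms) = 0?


The discriminant of a conic Ax^2 + Bxy + Cy^2 + ... = 0 is B^2 - 4AC.
B^2 = 10^2 = 100
4AC = 4*1*(-6) = -24
Discriminant = 100 + 24 = 124

124


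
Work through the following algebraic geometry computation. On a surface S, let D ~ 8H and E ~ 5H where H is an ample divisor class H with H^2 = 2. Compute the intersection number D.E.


Using bilinearity of the intersection pairing on a surface S:
(aH).(bH) = ab * (H.H)
We have H^2 = 2.
D.E = (8H).(5H) = 8*5*2
= 40*2
= 80

80


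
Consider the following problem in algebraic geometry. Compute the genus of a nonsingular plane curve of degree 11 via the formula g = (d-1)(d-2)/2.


Using the genus formula for smooth plane curves:
g = (d-1)(d-2)/2
g = (11-1)(11-2)/2
g = 10*9/2
g = 90/2 = 45

45


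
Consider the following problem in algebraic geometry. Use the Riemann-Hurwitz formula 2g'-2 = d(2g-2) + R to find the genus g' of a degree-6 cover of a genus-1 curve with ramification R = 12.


Riemann-Hurwitz formula: 2g' - 2 = d(2g - 2) + R
Given: d = 6, g = 1, R = 12
2g' - 2 = 6*(2*1 - 2) + 12
2g' - 2 = 6*0 + 12
2g' - 2 = 0 + 12 = 12
2g' = 14
g' = 7

7


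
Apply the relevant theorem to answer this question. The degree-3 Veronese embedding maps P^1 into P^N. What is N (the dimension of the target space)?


The Veronese embedding v_d: P^n -> P^N maps each point to all
degree-d monomials in n+1 homogeneous coordinates.
N = C(n+d, d) - 1
N = C(1+3, 3) - 1
N = C(4, 3) - 1
C(4, 3) = 4
N = 4 - 1 = 3

3


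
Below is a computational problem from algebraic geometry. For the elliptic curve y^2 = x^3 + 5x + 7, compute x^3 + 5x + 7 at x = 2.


Compute x^3 + 5x + 7 at x = 2:
x^3 = 2^3 = 8
5*x = 5*2 = 10
Sum: 8 + 10 + 7 = 25

25


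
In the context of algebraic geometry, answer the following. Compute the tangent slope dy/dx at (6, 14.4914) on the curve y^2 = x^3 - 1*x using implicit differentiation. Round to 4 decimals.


Using implicit differentiation of y^2 = x^3 - 1*x:
2y * dy/dx = 3x^2 - 1
dy/dx = (3x^2 - 1)/(2y)
Numerator: 3*6^2 - 1 = 107
Denominator: 2*14.4914 = 28.9828
dy/dx = 107/28.9828 = 3.6918

3.6918


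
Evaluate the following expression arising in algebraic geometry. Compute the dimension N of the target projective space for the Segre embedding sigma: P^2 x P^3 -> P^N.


The Segre embedding maps P^m x P^n into P^N via
all products of coordinates from each factor.
N = (m+1)(n+1) - 1
N = (2+1)(3+1) - 1
N = 3*4 - 1
N = 12 - 1 = 11

11


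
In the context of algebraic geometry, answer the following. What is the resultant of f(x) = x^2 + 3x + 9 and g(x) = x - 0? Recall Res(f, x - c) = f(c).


For Res(f, x - c), we evaluate f at x = c.
f(0) = 0^2 + 3*0 + 9
= 0 + 0 + 9
= 0 + 9 = 9
Res(f, g) = 9

9


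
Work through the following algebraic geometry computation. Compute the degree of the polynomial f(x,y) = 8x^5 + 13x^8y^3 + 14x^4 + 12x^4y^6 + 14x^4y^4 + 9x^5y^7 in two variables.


Examine each term for its total degree (sum of exponents).
  Term '8x^5' has total degree 5+0 = 5.
  Term '13x^8y^3' has total degree 8+3 = 11.
  Term '14x^4' has total degree 4+0 = 4.
  Term '12x^4y^6' has total degree 4+6 = 10.
  Term '14x^4y^4' has total degree 4+4 = 8.
  Term '9x^5y^7' has total degree 5+7 = 12.
The maximum total degree among all terms is 12.

12


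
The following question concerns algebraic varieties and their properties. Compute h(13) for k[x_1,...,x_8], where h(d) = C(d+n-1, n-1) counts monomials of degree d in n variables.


The Hilbert function for the polynomial ring in 8 variables is:
h(d) = C(d+n-1, n-1)
h(13) = C(13+8-1, 8-1) = C(20, 7)
= 20! / (7! * 13!)
= 77520

77520


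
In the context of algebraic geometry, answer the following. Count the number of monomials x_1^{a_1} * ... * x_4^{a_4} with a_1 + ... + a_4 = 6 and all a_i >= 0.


The number of degree-6 monomials in 4 variables is C(d+n-1, n-1).
= C(6+4-1, 4-1) = C(9, 3)
= 84

84


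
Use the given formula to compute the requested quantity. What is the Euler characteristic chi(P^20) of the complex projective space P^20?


The complex projective space P^20 has one cell in each even real dimension 0, 2, ..., 40.
The cohomology groups are H^{2k}(P^20) = Z for k = 0,...,20, and 0 otherwise.
Euler characteristic = sum of Betti numbers = 1 per even-dimensional cohomology group.
chi(P^20) = 20 + 1 = 21

21


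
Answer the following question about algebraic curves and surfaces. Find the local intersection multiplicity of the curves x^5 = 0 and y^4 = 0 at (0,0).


The intersection multiplicity of V(x^a) and V(y^b) at the origin is:
I(O; V(x^5), V(y^4)) = dim_k(k[x,y]/(x^5, y^4))
A basis for k[x,y]/(x^5, y^4) is the set of monomials x^i * y^j
where 0 <= i < 5 and 0 <= j < 4.
The number of such monomials is 5 * 4 = 20

20


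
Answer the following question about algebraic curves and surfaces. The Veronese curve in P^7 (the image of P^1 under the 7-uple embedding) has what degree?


The rational normal curve in P^7 is the image of P^1 under the 7-uple Veronese.
A general hyperplane in P^7 pulls back to a degree-7 form on P^1, which has 7 zeros,
so the curve meets a general hyperplane in 7 points. Degree = 7.

7


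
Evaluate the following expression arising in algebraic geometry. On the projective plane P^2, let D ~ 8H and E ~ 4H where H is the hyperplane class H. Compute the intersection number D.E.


Using bilinearity of the intersection pairing on the projective plane P^2:
(aH).(bH) = ab * (H.H)
We have H^2 = 1 (Bezout).
D.E = (8H).(4H) = 8*4*1
= 32*1
= 32

32


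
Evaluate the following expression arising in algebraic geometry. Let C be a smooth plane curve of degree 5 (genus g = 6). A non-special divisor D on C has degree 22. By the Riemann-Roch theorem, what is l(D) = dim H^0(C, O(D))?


First, compute the genus of a smooth plane curve of degree 5:
g = (d-1)(d-2)/2 = (5-1)(5-2)/2 = 6
For a non-special divisor D (i.e., h^1(D) = 0), Riemann-Roch gives:
l(D) = deg(D) - g + 1
Since deg(D) = 22 >= 2g - 1 = 11, D is non-special.
l(D) = 22 - 6 + 1 = 17

17


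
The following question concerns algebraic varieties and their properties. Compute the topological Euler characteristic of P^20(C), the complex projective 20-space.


The complex projective space P^20 has one cell in each even real dimension 0, 2, ..., 40.
The cohomology groups are H^{2k}(P^20) = Z for k = 0,...,20, and 0 otherwise.
Euler characteristic = sum of Betti numbers = 1 per even-dimensional cohomology group.
chi(P^20) = 20 + 1 = 21

21


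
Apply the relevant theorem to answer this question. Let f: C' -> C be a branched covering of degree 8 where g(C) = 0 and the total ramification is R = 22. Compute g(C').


Riemann-Hurwitz formula: 2g' - 2 = d(2g - 2) + R
Given: d = 8, g = 0, R = 22
2g' - 2 = 8*(2*0 - 2) + 22
2g' - 2 = 8*(-2) + 22
2g' - 2 = -16 + 22 = 6
2g' = 8
g' = 4

4


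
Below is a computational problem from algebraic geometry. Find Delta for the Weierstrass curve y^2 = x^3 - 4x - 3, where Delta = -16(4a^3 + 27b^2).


Compute each component:
4a^3 = 4*(-4)^3 = 4*(-64) = -256
27b^2 = 27*(-3)^2 = 27*9 = 243
4a^3 + 27b^2 = -256 + 243 = -13
Delta = -16*(-13) = 208

208


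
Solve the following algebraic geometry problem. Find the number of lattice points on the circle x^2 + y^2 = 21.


Systematically check integer values of x where x^2 <= 21.
For each valid x, check if 21 - x^2 is a perfect square.
Total integer solutions found: 0

0


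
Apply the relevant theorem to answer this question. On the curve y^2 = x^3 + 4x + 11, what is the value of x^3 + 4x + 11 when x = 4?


Compute x^3 + 4x + 11 at x = 4:
x^3 = 4^3 = 64
4*x = 4*4 = 16
Sum: 64 + 16 + 11 = 91

91


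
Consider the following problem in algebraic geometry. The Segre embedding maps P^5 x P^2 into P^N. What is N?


The Segre embedding maps P^m x P^n into P^N via
all products of coordinates from each factor.
N = (m+1)(n+1) - 1
N = (5+1)(2+1) - 1
N = 6*3 - 1
N = 18 - 1 = 17

17


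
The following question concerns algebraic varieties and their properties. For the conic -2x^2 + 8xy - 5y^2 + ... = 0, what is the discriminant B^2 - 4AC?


The discriminant of a conic Ax^2 + Bxy + Cy^2 + ... = 0 is B^2 - 4AC.
B^2 = 8^2 = 64
4AC = 4*(-2)*(-5) = 40
Discriminant = 64 - 40 = 24

24


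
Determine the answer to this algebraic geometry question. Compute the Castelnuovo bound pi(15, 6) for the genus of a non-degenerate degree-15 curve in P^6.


Castelnuovo's bound: write d - 1 = m(r-1) + epsilon with 0 <= epsilon < r-1.
d - 1 = 15 - 1 = 14
r - 1 = 6 - 1 = 5
14 = 2*5 + 4, so m = 2, epsilon = 4
pi(d, r) = m(m-1)(r-1)/2 + m*epsilon
= 2*1*5/2 + 2*4
= 10/2 + 8
= 5 + 8 = 13

13


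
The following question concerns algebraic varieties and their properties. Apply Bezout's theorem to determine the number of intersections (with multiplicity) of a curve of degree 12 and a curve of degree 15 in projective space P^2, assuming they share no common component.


Bezout's theorem states the intersection count equals the product of degrees.
Intersection count = 12 * 15 = 180

180


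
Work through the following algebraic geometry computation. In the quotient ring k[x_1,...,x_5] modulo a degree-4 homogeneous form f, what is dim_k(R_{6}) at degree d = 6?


For R = k[x_1,...,x_n]/(f) with f homogeneous of degree e:
The Hilbert series is (1 - t^e)/(1 - t)^n.
So h(d) = C(d+n-1, n-1) - C(d-e+n-1, n-1) for d >= e.
With n=5, e=4, d=6:
C(6+5-1, 5-1) = C(10, 4) = 210
C(6-4+5-1, 5-1) = C(6, 4) = 15
h(6) = 210 - 15 = 195

195


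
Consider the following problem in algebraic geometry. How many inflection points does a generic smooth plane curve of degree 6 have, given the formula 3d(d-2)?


For a general smooth plane curve C of degree d, the inflection points are
the intersection of C with its Hessian curve, which has degree 3(d-2).
By Bezout, the total intersection number is d * 3(d-2) = 6 * 12 = 72.
For a general curve every flex is ordinary, so each contributes
multiplicity 1 to C·Hess(C), and the number of distinct inflection
points is 3d(d-2).
Inflection points = 3*6*(6-2) = 3*6*4 = 72

72


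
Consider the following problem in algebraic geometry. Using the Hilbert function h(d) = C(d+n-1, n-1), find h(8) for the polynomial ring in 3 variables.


The Hilbert function for the polynomial ring in 3 variables is:
h(d) = C(d+n-1, n-1)
h(8) = C(8+3-1, 3-1) = C(10, 2)
= 10! / (2! * 8!)
= 45

45


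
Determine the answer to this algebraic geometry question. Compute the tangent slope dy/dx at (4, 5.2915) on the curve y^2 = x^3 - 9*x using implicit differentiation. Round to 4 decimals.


Using implicit differentiation of y^2 = x^3 - 9*x:
2y * dy/dx = 3x^2 - 9
dy/dx = (3x^2 - 9)/(2y)
Numerator: 3*4^2 - 9 = 39
Denominator: 2*5.2915 = 10.583
dy/dx = 39/10.583 = 3.6852

3.6852


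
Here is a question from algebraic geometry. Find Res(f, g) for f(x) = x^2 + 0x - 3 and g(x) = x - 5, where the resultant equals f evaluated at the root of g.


For Res(f, x - c), we evaluate f at x = c.
f(5) = 5^2 + 0*5 - 3
= 25 + 0 - 3
= 25 - 3 = 22
Res(f, g) = 22

22


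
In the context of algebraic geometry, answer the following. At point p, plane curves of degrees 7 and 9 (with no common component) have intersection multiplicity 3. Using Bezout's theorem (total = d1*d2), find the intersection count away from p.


By Bezout's theorem, the total intersection number is d1 * d2.
Total = 7 * 9 = 63
Intersection multiplicity at p = 3
Remaining intersections = 63 - 3 = 60

60


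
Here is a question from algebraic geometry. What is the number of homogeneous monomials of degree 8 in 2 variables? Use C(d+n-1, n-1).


The number of degree-8 monomials in 2 variables is C(d+n-1, n-1).
= C(8+2-1, 2-1) = C(9, 1)
= 9

9


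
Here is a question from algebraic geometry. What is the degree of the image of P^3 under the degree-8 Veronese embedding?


The Veronese variety v_8(P^3) has degree d^r.
d^r = 8^3 = 512

512


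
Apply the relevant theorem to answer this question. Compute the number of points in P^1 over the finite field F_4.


P^1(F_4) has (q^(n+1) - 1)/(q - 1) points.
= 4^1 + 4^0
= 4 + 1
= 5

5


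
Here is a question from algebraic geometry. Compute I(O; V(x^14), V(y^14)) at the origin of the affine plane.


The intersection multiplicity of V(x^a) and V(y^b) at the origin is:
I(O; V(x^14), V(y^14)) = dim_k(k[x,y]/(x^14, y^14))
A basis for k[x,y]/(x^14, y^14) is the set of monomials x^i * y^j
where 0 <= i < 14 and 0 <= j < 14.
The number of such monomials is 14 * 14 = 196

196


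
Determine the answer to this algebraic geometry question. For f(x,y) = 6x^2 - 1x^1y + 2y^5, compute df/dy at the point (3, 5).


df/dy = (-1)*x^1 + 5*2*y^4
At (3,5): (-1)*3^1 + 5*2*5^4
= -3 + 6250
= 6247

6247


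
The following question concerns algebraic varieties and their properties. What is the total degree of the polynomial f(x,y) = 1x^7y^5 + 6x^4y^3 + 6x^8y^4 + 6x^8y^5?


Examine each term for its total degree (sum of exponents).
  Term '1x^7y^5' has total degree 7+5 = 12.
  Term '6x^4y^3' has total degree 4+3 = 7.
  Term '6x^8y^4' has total degree 8+4 = 12.
  Term '6x^8y^5' has total degree 8+5 = 13.
The maximum total degree among all terms is 13.

13


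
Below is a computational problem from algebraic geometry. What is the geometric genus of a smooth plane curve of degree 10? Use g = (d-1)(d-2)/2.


Using the genus formula for smooth plane curves:
g = (d-1)(d-2)/2
g = (10-1)(10-2)/2
g = 9*8/2
g = 72/2 = 36

36


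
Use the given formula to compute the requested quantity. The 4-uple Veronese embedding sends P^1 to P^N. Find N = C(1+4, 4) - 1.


The Veronese embedding v_d: P^n -> P^N maps each point to all
degree-d monomials in n+1 homogeneous coordinates.
N = C(n+d, d) - 1
N = C(1+4, 4) - 1
N = C(5, 4) - 1
C(5, 4) = 5
N = 5 - 1 = 4

4


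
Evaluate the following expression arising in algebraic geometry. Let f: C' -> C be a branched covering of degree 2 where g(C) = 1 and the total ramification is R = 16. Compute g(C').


Riemann-Hurwitz formula: 2g' - 2 = d(2g - 2) + R
Given: d = 2, g = 1, R = 16
2g' - 2 = 2*(2*1 - 2) + 16
2g' - 2 = 2*0 + 16
2g' - 2 = 0 + 16 = 16
2g' = 18
g' = 9

9


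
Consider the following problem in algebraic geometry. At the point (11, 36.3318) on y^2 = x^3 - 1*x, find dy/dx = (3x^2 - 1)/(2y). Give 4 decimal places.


Using implicit differentiation of y^2 = x^3 - 1*x:
2y * dy/dx = 3x^2 - 1
dy/dx = (3x^2 - 1)/(2y)
Numerator: 3*11^2 - 1 = 362
Denominator: 2*36.3318 = 72.6636
dy/dx = 362/72.6636 = 4.9819

4.9819


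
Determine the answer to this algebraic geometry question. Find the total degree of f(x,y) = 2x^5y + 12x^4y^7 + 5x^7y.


Examine each term for its total degree (sum of exponents).
  Term '2x^5y' has total degree 5+1 = 6.
  Term '12x^4y^7' has total degree 4+7 = 11.
  Term '5x^7y' has total degree 7+1 = 8.
The maximum total degree among all terms is 11.

11


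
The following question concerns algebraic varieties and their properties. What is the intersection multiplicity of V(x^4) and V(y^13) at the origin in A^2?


The intersection multiplicity of V(x^a) and V(y^b) at the origin is:
I(O; V(x^4), V(y^13)) = dim_k(k[x,y]/(x^4, y^13))
A basis for k[x,y]/(x^4, y^13) is the set of monomials x^i * y^j
where 0 <= i < 4 and 0 <= j < 13.
The number of such monomials is 4 * 13 = 52

52


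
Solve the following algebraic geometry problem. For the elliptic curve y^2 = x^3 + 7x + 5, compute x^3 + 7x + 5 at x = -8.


Compute x^3 + 7x + 5 at x = -8:
x^3 = (-8)^3 = -512
7*x = 7*(-8) = -56
Sum: -512 - 56 + 5 = -563

-563


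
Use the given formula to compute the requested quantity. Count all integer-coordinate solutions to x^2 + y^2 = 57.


Systematically check integer values of x where x^2 <= 57.
For each valid x, check if 57 - x^2 is a perfect square.
Total integer solutions found: 0

0


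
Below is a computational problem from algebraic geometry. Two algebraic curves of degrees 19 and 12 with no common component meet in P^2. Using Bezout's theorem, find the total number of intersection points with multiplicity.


Bezout's theorem states the intersection count equals the product of degrees.
Intersection count = 19 * 12 = 228

228


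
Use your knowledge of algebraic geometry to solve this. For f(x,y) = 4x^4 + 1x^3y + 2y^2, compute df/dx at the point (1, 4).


df/dx = 4*4*x^3 + 3*1*x^2*y
At (1,4): 4*4*1^3 + 3*1*1^2*4
= 16 + 12
= 28

28


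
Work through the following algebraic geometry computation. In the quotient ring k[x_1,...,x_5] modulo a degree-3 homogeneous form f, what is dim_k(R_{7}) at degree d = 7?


For R = k[x_1,...,x_n]/(f) with f homogeneous of degree e:
The Hilbert series is (1 - t^e)/(1 - t)^n.
So h(d) = C(d+n-1, n-1) - C(d-e+n-1, n-1) for d >= e.
With n=5, e=3, d=7:
C(7+5-1, 5-1) = C(11, 4) = 330
C(7-3+5-1, 5-1) = C(8, 4) = 70
h(7) = 330 - 70 = 260

260


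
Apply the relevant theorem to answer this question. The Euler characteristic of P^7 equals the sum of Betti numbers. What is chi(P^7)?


The complex projective space P^7 has one cell in each even real dimension 0, 2, ..., 14.
The cohomology groups are H^{2k}(P^7) = Z for k = 0,...,7, and 0 otherwise.
Euler characteristic = sum of Betti numbers = 1 per even-dimensional cohomology group.
chi(P^7) = 7 + 1 = 8

8


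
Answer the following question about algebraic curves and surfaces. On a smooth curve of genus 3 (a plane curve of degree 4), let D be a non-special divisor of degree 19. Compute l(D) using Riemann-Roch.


First, compute the genus of a smooth plane curve of degree 4:
g = (d-1)(d-2)/2 = (4-1)(4-2)/2 = 3
For a non-special divisor D (i.e., h^1(D) = 0), Riemann-Roch gives:
l(D) = deg(D) - g + 1
Since deg(D) = 19 >= 2g - 1 = 5, D is non-special.
l(D) = 19 - 3 + 1 = 17

17


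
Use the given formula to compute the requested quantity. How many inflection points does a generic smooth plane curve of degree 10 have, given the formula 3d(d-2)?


For a general smooth plane curve C of degree d, the inflection points are
the intersection of C with its Hessian curve, which has degree 3(d-2).
By Bezout, the total intersection number is d * 3(d-2) = 10 * 24 = 240.
For a general curve every flex is ordinary, so each contributes
multiplicity 1 to C·Hess(C), and the number of distinct inflection
points is 3d(d-2).
Inflection points = 3*10*(10-2) = 3*10*8 = 240

240


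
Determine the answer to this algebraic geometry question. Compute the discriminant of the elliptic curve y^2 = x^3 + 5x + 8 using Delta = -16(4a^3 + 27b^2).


Compute each component:
4a^3 = 4*5^3 = 4*125 = 500
27b^2 = 27*8^2 = 27*64 = 1728
4a^3 + 27b^2 = 500 + 1728 = 2228
Delta = -16*2228 = -35648

-35648


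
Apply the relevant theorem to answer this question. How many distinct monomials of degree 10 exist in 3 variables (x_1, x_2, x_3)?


The number of degree-10 monomials in 3 variables is C(d+n-1, n-1).
= C(10+3-1, 3-1) = C(12, 2)
= 66

66


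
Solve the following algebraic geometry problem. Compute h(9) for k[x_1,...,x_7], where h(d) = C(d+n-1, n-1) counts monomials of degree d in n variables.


The Hilbert function for the polynomial ring in 7 variables is:
h(d) = C(d+n-1, n-1)
h(9) = C(9+7-1, 7-1) = C(15, 6)
= 15! / (6! * 9!)
= 5005

5005


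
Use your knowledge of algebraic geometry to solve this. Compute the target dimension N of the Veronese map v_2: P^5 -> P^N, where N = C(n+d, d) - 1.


The Veronese embedding v_d: P^n -> P^N maps each point to all
degree-d monomials in n+1 homogeneous coordinates.
N = C(n+d, d) - 1
N = C(5+2, 2) - 1
N = C(7, 2) - 1
C(7, 2) = 21
N = 21 - 1 = 20

20


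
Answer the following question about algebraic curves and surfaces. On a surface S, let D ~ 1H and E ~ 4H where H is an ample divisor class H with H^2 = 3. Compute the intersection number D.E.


Using bilinearity of the intersection pairing on a surface S:
(aH).(bH) = ab * (H.H)
We have H^2 = 3.
D.E = (1H).(4H) = 1*4*3
= 4*3
= 12

12


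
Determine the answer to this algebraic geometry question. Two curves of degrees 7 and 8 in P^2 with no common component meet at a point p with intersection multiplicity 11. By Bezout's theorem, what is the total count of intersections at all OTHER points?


By Bezout's theorem, the total intersection number is d1 * d2.
Total = 7 * 8 = 56
Intersection multiplicity at p = 11
Remaining intersections = 56 - 11 = 45

45


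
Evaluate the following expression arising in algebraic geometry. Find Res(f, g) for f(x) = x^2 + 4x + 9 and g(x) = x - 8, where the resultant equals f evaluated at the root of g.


For Res(f, x - c), we evaluate f at x = c.
f(8) = 8^2 + 4*8 + 9
= 64 + 32 + 9
= 96 + 9 = 105
Res(f, g) = 105

105


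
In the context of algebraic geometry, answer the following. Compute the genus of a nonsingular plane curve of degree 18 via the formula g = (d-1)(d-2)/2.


Using the genus formula for smooth plane curves:
g = (d-1)(d-2)/2
g = (18-1)(18-2)/2
g = 17*16/2
g = 272/2 = 136

136


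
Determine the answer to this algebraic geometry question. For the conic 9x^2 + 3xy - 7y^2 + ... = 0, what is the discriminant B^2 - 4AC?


The discriminant of a conic Ax^2 + Bxy + Cy^2 + ... = 0 is B^2 - 4AC.
B^2 = 3^2 = 9
4AC = 4*9*(-7) = -252
Discriminant = 9 + 252 = 261

261


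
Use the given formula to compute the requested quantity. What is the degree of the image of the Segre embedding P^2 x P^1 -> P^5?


The degree of the Segre variety P^2 x P^1 is C(m+n, m).
= C(3, 2)
= 3

3


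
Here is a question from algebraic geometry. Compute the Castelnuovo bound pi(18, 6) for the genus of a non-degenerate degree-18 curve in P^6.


Castelnuovo's bound: write d - 1 = m(r-1) + epsilon with 0 <= epsilon < r-1.
d - 1 = 18 - 1 = 17
r - 1 = 6 - 1 = 5
17 = 3*5 + 2, so m = 3, epsilon = 2
pi(d, r) = m(m-1)(r-1)/2 + m*epsilon
= 3*2*5/2 + 3*2
= 30/2 + 6
= 15 + 6 = 21

21


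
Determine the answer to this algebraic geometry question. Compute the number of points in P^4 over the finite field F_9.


P^4(F_9) has (q^(n+1) - 1)/(q - 1) points.
= 9^4 + 9^3 + 9^2 + 9^1 + 9^0
= 6561 + 729 + 81 + 9 + 1
= 7381

7381


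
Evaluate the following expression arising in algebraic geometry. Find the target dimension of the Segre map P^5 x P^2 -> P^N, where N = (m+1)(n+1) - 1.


The Segre embedding maps P^m x P^n into P^N via
all products of coordinates from each factor.
N = (m+1)(n+1) - 1
N = (5+1)(2+1) - 1
N = 6*3 - 1
N = 18 - 1 = 17

17


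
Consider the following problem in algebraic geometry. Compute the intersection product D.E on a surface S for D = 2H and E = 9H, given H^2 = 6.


Using bilinearity of the intersection pairing on a surface S:
(aH).(bH) = ab * (H.H)
We have H^2 = 6.
D.E = (2H).(9H) = 2*9*6
= 18*6
= 108

108


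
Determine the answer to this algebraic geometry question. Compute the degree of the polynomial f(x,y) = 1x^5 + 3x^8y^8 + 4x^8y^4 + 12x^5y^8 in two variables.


Examine each term for its total degree (sum of exponents).
  Term '1x^5' has total degree 5+0 = 5.
  Term '3x^8y^8' has total degree 8+8 = 16.
  Term '4x^8y^4' has total degree 8+4 = 12.
  Term '12x^5y^8' has total degree 5+8 = 13.
The maximum total degree among all terms is 16.

16


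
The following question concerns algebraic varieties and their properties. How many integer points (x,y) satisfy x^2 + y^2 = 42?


Systematically check integer values of x where x^2 <= 42.
For each valid x, check if 42 - x^2 is a perfect square.
Total integer solutions found: 0

0


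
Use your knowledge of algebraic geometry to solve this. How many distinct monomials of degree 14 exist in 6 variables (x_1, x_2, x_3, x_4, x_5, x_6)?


The number of degree-14 monomials in 6 variables is C(d+n-1, n-1).
= C(14+6-1, 6-1) = C(19, 5)
= 11628

11628


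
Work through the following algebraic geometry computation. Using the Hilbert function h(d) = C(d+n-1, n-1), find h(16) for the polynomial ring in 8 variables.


The Hilbert function for the polynomial ring in 8 variables is:
h(d) = C(d+n-1, n-1)
h(16) = C(16+8-1, 8-1) = C(23, 7)
= 23! / (7! * 16!)
= 245157

245157


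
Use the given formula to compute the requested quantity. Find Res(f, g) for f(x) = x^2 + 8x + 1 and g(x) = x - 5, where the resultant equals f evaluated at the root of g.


For Res(f, x - c), we evaluate f at x = c.
f(5) = 5^2 + 8*5 + 1
= 25 + 40 + 1
= 65 + 1 = 66
Res(f, g) = 66

66


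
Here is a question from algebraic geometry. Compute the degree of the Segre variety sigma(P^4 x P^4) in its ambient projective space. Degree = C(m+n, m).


The degree of the Segre variety P^4 x P^4 is C(m+n, m).
= C(8, 4)
= 70

70


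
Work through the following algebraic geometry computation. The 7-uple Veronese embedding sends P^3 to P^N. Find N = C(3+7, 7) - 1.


The Veronese embedding v_d: P^n -> P^N maps each point to all
degree-d monomials in n+1 homogeneous coordinates.
N = C(n+d, d) - 1
N = C(3+7, 7) - 1
N = C(10, 7) - 1
C(10, 7) = 120
N = 120 - 1 = 119

119


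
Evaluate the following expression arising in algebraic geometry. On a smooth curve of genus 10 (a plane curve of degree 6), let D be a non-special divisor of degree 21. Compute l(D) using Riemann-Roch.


First, compute the genus of a smooth plane curve of degree 6:
g = (d-1)(d-2)/2 = (6-1)(6-2)/2 = 10
For a non-special divisor D (i.e., h^1(D) = 0), Riemann-Roch gives:
l(D) = deg(D) - g + 1
Since deg(D) = 21 >= 2g - 1 = 19, D is non-special.
l(D) = 21 - 10 + 1 = 12

12


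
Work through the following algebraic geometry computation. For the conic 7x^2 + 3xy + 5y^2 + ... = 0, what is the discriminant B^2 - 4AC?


The discriminant of a conic Ax^2 + Bxy + Cy^2 + ... = 0 is B^2 - 4AC.
B^2 = 3^2 = 9
4AC = 4*7*5 = 140
Discriminant = 9 - 140 = -131

-131


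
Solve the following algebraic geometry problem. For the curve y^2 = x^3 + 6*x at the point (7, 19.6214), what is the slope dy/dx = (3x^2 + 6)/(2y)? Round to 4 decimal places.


Using implicit differentiation of y^2 = x^3 + 6*x:
2y * dy/dx = 3x^2 + 6
dy/dx = (3x^2 + 6)/(2y)
Numerator: 3*7^2 + 6 = 153
Denominator: 2*19.6214 = 39.2428
dy/dx = 153/39.2428 = 3.8988

3.8988


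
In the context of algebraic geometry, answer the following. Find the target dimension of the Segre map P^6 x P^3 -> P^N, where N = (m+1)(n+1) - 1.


The Segre embedding maps P^m x P^n into P^N via
all products of coordinates from each factor.
N = (m+1)(n+1) - 1
N = (6+1)(3+1) - 1
N = 7*4 - 1
N = 28 - 1 = 27

27


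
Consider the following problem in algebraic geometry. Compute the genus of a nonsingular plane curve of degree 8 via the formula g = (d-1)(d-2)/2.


Using the genus formula for smooth plane curves:
g = (d-1)(d-2)/2
g = (8-1)(8-2)/2
g = 7*6/2
g = 42/2 = 21

21


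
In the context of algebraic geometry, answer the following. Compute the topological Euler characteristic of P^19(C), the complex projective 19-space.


The complex projective space P^19 has one cell in each even real dimension 0, 2, ..., 38.
The cohomology groups are H^{2k}(P^19) = Z for k = 0,...,19, and 0 otherwise.
Euler characteristic = sum of Betti numbers = 1 per even-dimensional cohomology group.
chi(P^19) = 19 + 1 = 20

20


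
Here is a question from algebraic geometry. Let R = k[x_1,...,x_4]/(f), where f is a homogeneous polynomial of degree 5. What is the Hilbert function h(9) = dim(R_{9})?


For R = k[x_1,...,x_n]/(f) with f homogeneous of degree e:
The Hilbert series is (1 - t^e)/(1 - t)^n.
So h(d) = C(d+n-1, n-1) - C(d-e+n-1, n-1) for d >= e.
With n=4, e=5, d=9:
C(9+4-1, 4-1) = C(12, 3) = 220
C(9-5+4-1, 4-1) = C(7, 3) = 35
h(9) = 220 - 35 = 185

185


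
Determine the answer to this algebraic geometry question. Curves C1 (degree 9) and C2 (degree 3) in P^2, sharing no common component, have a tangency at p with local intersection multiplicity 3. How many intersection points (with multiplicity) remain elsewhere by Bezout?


By Bezout's theorem, the total intersection number is d1 * d2.
Total = 9 * 3 = 27
Intersection multiplicity at p = 3
Remaining intersections = 27 - 3 = 24

24


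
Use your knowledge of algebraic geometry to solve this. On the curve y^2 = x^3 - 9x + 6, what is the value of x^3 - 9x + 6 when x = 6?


Compute x^3 - 9x + 6 at x = 6:
x^3 = 6^3 = 216
(-9)*x = (-9)*6 = -54
Sum: 216 - 54 + 6 = 168

168


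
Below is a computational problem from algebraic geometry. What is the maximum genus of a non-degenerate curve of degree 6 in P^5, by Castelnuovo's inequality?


Castelnuovo's bound: write d - 1 = m(r-1) + epsilon with 0 <= epsilon < r-1.
d - 1 = 6 - 1 = 5
r - 1 = 5 - 1 = 4
5 = 1*4 + 1, so m = 1, epsilon = 1
pi(d, r) = m(m-1)(r-1)/2 + m*epsilon
= 1*0*4/2 + 1*1
= 0/2 + 1
= 0 + 1 = 1

1


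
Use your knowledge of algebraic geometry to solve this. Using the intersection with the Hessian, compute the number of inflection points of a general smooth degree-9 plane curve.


For a general smooth plane curve C of degree d, the inflection points are
the intersection of C with its Hessian curve, which has degree 3(d-2).
By Bezout, the total intersection number is d * 3(d-2) = 9 * 21 = 189.
For a general curve every flex is ordinary, so each contributes
multiplicity 1 to C·Hess(C), and the number of distinct inflection
points is 3d(d-2).
Inflection points = 3*9*(9-2) = 3*9*7 = 189

189


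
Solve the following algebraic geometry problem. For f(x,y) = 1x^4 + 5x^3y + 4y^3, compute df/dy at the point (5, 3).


df/dy = 5*x^3 + 3*4*y^2
At (5,3): 5*5^3 + 3*4*3^2
= 625 + 108
= 733

733


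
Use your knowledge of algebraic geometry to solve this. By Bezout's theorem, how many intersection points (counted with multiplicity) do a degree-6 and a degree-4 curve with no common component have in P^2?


Bezout's theorem states the intersection count equals the product of degrees.
Intersection count = 6 * 4 = 24

24


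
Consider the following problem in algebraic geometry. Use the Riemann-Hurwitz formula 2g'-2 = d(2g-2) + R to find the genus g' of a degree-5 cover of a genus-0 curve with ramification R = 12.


Riemann-Hurwitz formula: 2g' - 2 = d(2g - 2) + R
Given: d = 5, g = 0, R = 12
2g' - 2 = 5*(2*0 - 2) + 12
2g' - 2 = 5*(-2) + 12
2g' - 2 = -10 + 12 = 2
2g' = 4
g' = 2

2


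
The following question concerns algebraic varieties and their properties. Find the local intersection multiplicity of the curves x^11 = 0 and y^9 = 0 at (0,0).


The intersection multiplicity of V(x^a) and V(y^b) at the origin is:
I(O; V(x^11), V(y^9)) = dim_k(k[x,y]/(x^11, y^9))
A basis for k[x,y]/(x^11, y^9) is the set of monomials x^i * y^j
where 0 <= i < 11 and 0 <= j < 9.
The number of such monomials is 11 * 9 = 99

99


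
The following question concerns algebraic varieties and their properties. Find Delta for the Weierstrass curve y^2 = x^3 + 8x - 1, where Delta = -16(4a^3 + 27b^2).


Compute each component:
4a^3 = 4*8^3 = 4*512 = 2048
27b^2 = 27*(-1)^2 = 27*1 = 27
4a^3 + 27b^2 = 2048 + 27 = 2075
Delta = -16*2075 = -33200

-33200


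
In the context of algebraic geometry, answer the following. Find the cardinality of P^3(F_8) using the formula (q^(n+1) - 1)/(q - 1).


P^3(F_8) has (q^(n+1) - 1)/(q - 1) points.
= 8^3 + 8^2 + 8^1 + 8^0
= 512 + 64 + 8 + 1
= 585

585


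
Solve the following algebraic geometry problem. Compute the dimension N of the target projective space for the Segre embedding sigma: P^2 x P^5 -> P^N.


The Segre embedding maps P^m x P^n into P^N via
all products of coordinates from each factor.
N = (m+1)(n+1) - 1
N = (2+1)(5+1) - 1
N = 3*6 - 1
N = 18 - 1 = 17

17


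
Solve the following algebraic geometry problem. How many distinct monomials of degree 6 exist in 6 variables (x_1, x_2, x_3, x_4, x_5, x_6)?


The number of degree-6 monomials in 6 variables is C(d+n-1, n-1).
= C(6+6-1, 6-1) = C(11, 5)
= 462

462


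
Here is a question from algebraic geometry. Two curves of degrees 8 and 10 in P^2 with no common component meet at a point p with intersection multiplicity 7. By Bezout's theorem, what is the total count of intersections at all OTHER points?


By Bezout's theorem, the total intersection number is d1 * d2.
Total = 8 * 10 = 80
Intersection multiplicity at p = 7
Remaining intersections = 80 - 7 = 73

73


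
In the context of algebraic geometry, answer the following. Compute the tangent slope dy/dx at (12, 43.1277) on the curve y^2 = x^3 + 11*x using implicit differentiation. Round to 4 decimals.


Using implicit differentiation of y^2 = x^3 + 11*x:
2y * dy/dx = 3x^2 + 11
dy/dx = (3x^2 + 11)/(2y)
Numerator: 3*12^2 + 11 = 443
Denominator: 2*43.1277 = 86.2554
dy/dx = 443/86.2554 = 5.1359

5.1359


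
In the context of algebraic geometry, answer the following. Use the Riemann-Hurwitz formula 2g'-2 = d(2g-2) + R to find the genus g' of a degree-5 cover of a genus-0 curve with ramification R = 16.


Riemann-Hurwitz formula: 2g' - 2 = d(2g - 2) + R
Given: d = 5, g = 0, R = 16
2g' - 2 = 5*(2*0 - 2) + 16
2g' - 2 = 5*(-2) + 16
2g' - 2 = -10 + 16 = 6
2g' = 8
g' = 4

4


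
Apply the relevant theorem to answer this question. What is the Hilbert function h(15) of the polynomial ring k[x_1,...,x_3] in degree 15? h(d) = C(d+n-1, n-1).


The Hilbert function for the polynomial ring in 3 variables is:
h(d) = C(d+n-1, n-1)
h(15) = C(15+3-1, 3-1) = C(17, 2)
= 17! / (2! * 15!)
= 136

136
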